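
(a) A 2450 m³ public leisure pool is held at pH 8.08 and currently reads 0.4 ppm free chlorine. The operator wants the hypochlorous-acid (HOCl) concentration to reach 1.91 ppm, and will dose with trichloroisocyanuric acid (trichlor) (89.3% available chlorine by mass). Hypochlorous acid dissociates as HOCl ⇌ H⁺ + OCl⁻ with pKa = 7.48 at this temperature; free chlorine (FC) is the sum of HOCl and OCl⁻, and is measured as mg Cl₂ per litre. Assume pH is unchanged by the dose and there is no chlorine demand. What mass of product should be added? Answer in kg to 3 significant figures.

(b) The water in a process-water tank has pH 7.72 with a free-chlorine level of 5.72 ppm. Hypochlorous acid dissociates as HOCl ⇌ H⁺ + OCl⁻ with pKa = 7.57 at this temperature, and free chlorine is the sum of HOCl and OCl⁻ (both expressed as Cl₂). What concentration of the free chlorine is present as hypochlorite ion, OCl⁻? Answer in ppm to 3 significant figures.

(a) Volume: 2450 m³ = 2,450,000 L.
(a) [OCl⁻]/[HOCl] = 10^(pH − pKa) = 10^(8.08 − 7.48) = 3.981; fraction as HOCl = 1/(1 + 3.981) = 0.2008.
(a) Free chlorine required for 1.91 ppm HOCl: 1.91 / 0.2008 = 9.514 ppm.
(a) FC to add: 9.514 − 0.4 = 9.114 mg/L as Cl₂.
(a) Cl₂ equivalent: 9.114 mg/L × 2,450,000 L = 22,330 g.
(a) Product at 89.3% available Cl: 22,330 / 0.893 = 25,000 g.

(b) [OCl⁻]/[HOCl] = 10^(pH − pKa) = 10^(7.72 − 7.57) = 10^0.15 = 1.413.
(b) Fraction as HOCl = 1 / (1 + 1.413) = 0.4145.
(b) OCl⁻ = (1 − 0.4145) × 5.72 ppm = 3.349 ppm.

(a) 25.0 kg; (b) 3.35 ppm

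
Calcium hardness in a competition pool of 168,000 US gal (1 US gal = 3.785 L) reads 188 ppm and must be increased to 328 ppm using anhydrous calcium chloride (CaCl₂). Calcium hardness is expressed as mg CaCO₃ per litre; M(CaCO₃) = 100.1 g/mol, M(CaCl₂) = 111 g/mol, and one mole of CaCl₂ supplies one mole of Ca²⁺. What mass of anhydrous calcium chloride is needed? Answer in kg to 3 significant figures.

Volume: 168,000 US gal × 3.785 L/gal = 635,880 L.
Hardness to add: (328 − 188) = 140 mg/L as CaCO₃ × 635,880 L = 89,020 g as CaCO₃.
Moles of Ca²⁺ (1 mol Ca²⁺ ≡ 1 mol CaCO₃): 89,020 / 100.1 g/mol = 889.3 mol.
Mass of CaCl₂: 889.3 × 111 = 98,720 g.

98.7 kg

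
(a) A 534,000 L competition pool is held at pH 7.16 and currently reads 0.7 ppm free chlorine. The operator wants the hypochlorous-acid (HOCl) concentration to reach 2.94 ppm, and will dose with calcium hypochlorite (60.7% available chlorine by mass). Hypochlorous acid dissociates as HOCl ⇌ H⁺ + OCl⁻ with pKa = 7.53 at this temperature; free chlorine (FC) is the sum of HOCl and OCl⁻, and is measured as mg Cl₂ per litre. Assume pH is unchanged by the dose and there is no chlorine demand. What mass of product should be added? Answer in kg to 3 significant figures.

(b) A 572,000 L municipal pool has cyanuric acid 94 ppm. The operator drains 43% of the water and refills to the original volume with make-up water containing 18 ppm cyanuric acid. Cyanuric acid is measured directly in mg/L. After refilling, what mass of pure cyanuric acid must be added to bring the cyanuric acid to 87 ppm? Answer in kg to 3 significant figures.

(a) [OCl⁻]/[HOCl] = 10^(pH − pKa) = 10^(7.16 − 7.53) = 0.4266; fraction as HOCl = 1/(1 + 0.4266) = 0.701.
(a) Free chlorine required for 2.94 ppm HOCl: 2.94 / 0.701 = 4.194 ppm.
(a) FC to add: 4.194 − 0.7 = 3.494 mg/L as Cl₂.
(a) Cl₂ equivalent: 3.494 mg/L × 534,000 L = 1866 g.
(a) Product at 60.7% available Cl: 1866 / 0.607 = 3074 g.

(b) After draining 43% and refilling: 94 × 0.57 + 18 × 0.43 = 61.32 ppm.
(b) Deficit to target: 87 − 61.32 = 25.68 mg/L.
(b) Mass: 25.68 mg/L × 572,000 L = 14,690 g cyanuric acid.

(a) 3.07 kg; (b) 14.7 kg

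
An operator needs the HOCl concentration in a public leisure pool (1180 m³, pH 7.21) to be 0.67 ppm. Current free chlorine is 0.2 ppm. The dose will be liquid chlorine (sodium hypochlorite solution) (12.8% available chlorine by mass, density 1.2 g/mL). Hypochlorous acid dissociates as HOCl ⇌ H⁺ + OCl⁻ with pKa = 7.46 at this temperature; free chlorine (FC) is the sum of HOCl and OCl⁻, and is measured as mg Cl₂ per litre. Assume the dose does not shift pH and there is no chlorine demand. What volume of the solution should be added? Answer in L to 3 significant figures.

6.51 L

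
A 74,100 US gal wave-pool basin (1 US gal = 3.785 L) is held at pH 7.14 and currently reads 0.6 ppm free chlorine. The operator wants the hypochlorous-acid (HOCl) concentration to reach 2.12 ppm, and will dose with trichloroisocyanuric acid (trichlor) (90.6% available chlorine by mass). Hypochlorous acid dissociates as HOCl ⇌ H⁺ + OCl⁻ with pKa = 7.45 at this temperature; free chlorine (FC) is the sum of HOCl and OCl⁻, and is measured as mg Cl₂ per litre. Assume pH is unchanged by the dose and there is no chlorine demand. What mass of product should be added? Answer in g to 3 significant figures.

Volume: 74,100 US gal × 3.785 L/gal = 280,468 L.
[OCl⁻]/[HOCl] = 10^(pH − pKa) = 10^(7.14 − 7.45) = 0.4898; fraction as HOCl = 1/(1 + 0.4898) = 0.6712.
Free chlorine required for 2.12 ppm HOCl: 2.12 / 0.6712 = 3.158 ppm.
FC to add: 3.158 − 0.6 = 2.558 mg/L as Cl₂.
Cl₂ equivalent: 2.558 mg/L × 280,468 L = 717.5 g.
Product at 90.6% available Cl: 717.5 / 0.906 = 792 g.

792 g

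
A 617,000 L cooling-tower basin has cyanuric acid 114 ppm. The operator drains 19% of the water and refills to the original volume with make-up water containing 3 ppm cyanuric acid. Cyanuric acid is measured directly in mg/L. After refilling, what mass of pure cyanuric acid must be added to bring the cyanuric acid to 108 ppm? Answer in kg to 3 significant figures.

After draining 19% and refilling: 114 × 0.81 + 3 × 0.19 = 92.91 ppm.
Deficit to target: 108 − 92.91 = 15.09 mg/L.
Mass: 15.09 mg/L × 617,000 L = 9311 g cyanuric acid.

9.31 kg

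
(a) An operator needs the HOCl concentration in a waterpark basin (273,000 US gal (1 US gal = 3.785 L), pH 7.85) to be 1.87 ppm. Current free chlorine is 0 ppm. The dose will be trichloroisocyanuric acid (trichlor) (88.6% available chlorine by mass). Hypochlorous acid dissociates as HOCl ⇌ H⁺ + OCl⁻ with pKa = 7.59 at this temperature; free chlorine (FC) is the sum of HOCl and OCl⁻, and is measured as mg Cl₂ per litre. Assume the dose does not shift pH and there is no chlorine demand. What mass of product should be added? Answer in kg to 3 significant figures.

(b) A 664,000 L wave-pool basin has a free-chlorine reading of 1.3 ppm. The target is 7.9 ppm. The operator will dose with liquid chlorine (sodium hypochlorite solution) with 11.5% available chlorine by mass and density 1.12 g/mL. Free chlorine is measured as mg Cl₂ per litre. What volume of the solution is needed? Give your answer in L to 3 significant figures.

(a) 6.15 kg; (b) 34.0 L

(a) Volume: 273,000 US gal × 3.785 L/gal = 1,033,305 L.
(a) [OCl⁻]/[HOCl] = 10^(pH − pKa) = 10^(7.85 − 7.59) = 1.82; fraction as HOCl = 1/(1 + 1.82) = 0.3546.
(a) Free chlorine required for 1.87 ppm HOCl: 1.87 / 0.3546 = 5.273 ppm.
(a) FC to add: 5.273 − 0 = 5.273 mg/L as Cl₂.
(a) Cl₂ equivalent: 5.273 mg/L × 1,033,305 L = 5448 g.
(a) Product at 88.6% available Cl: 5448 / 0.886 = 6149 g.

(b) Chlorine deficit: 7.9 − 1.3 = 6.6 ppm = 6.6 mg/L as Cl₂.
(b) Cl₂ equivalent needed: 6.6 mg/L × 664,000 L = 4,382,000 mg = 4382 g.
(b) Product at 11.5% available chlorine: 4382 / 0.115 = 38,110 g.
(b) Volume at density 1.12 g/mL: 38,110 g ÷ 1.12 g/mL = 34,020 mL.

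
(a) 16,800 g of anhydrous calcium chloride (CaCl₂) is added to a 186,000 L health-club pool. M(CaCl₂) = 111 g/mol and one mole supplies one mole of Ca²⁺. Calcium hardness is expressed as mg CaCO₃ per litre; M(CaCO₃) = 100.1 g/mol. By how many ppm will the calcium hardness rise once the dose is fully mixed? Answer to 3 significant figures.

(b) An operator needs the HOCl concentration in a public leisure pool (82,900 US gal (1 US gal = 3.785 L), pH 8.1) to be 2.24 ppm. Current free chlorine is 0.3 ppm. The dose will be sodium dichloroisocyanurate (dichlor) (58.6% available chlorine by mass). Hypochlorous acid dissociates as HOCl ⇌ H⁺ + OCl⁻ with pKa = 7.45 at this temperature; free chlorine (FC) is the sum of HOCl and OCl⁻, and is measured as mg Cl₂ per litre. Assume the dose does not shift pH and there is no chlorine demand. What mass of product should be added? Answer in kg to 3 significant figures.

(a) 81.5 ppm; (b) 6.40 kg

(a) Moles of Ca²⁺: 16,800 g ÷ 111 g/mol = 151.4 mol.
(a) As CaCO₃: 151.4 mol × 100.1 g/mol = 15,150 g.
(a) Rise: 15,150 g / 186,000 L × 1000 = 81.45 mg/L.

(b) Volume: 82,900 US gal × 3.785 L/gal = 313,776 L.
(b) [OCl⁻]/[HOCl] = 10^(pH − pKa) = 10^(8.1 − 7.45) = 4.467; fraction as HOCl = 1/(1 + 4.467) = 0.1829.
(b) Free chlorine required for 2.24 ppm HOCl: 2.24 / 0.1829 = 12.25 ppm.
(b) FC to add: 12.25 − 0.3 = 11.95 mg/L as Cl₂.
(b) Cl₂ equivalent: 11.95 mg/L × 313,776 L = 3748 g.
(b) Product at 58.6% available Cl: 3748 / 0.586 = 6396 g.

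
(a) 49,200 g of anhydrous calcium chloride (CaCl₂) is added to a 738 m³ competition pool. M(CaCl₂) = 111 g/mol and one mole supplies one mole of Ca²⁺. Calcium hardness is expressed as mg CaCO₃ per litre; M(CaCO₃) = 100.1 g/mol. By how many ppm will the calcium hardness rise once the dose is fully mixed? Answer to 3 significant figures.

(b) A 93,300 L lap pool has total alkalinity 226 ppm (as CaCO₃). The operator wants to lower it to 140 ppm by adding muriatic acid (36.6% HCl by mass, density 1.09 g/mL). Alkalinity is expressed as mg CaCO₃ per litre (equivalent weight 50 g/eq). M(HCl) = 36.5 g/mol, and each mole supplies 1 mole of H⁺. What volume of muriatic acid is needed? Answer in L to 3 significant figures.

(a) Volume: 738 m³ = 738,000 L.
(a) Moles of Ca²⁺: 49,200 g ÷ 111 g/mol = 443.2 mol.
(a) As CaCO₃: 443.2 mol × 100.1 g/mol = 44,370 g.
(a) Rise: 44,370 g / 738,000 L × 1000 = 60.12 mg/L.

(b) Alkalinity to neutralize: (226 − 140) = 86 mg/L as CaCO₃ × 93,300 L = 8024 g as CaCO₃.
(b) Equivalents of H⁺ required: 8024 ÷ 50 g/eq = 160.5 eq = 160.5 mol HCl.
(b) Mass of HCl: 160.5 × 36.5 = 5857 g.
(b) Mass of 36.6% solution: 5857 / 0.366 = 16,000 g.
(b) Volume: 16,000 g ÷ 1.09 g/mL = 14,680 mL.

(a) 60.1 ppm; (b) 14.7 L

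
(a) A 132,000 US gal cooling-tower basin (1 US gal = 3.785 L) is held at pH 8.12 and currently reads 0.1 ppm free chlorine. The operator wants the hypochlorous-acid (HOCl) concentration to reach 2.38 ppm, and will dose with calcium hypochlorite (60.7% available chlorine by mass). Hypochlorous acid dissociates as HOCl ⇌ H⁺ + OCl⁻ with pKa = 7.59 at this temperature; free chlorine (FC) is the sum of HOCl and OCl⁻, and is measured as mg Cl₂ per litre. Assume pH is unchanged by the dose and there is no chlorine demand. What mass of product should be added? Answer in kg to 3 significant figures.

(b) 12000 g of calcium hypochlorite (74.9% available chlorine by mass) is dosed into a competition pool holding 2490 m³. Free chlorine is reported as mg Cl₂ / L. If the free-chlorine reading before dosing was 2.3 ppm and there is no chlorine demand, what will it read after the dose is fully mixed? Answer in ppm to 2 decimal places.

(a) Volume: 132,000 US gal × 3.785 L/gal = 499,620 L.
(a) [OCl⁻]/[HOCl] = 10^(pH − pKa) = 10^(8.12 − 7.59) = 3.388; fraction as HOCl = 1/(1 + 3.388) = 0.2279.
(a) Free chlorine required for 2.38 ppm HOCl: 2.38 / 0.2279 = 10.44 ppm.
(a) FC to add: 10.44 − 0.1 = 10.34 mg/L as Cl₂.
(a) Cl₂ equivalent: 10.34 mg/L × 499,620 L = 5168 g.
(a) Product at 60.7% available Cl: 5168 / 0.607 = 8515 g.

(b) Volume: 2490 m³ = 2,490,000 L.
(b) Available chlorine delivered: 12,000 g × 0.749 = 8988 g as Cl₂.
(b) Concentration rise: 8988 g / 2,490,000 L = 3.61 mg/L = 3.61 ppm.
(b) Final FC: 2.3 + 3.61 = 5.91 ppm.

(a) 8.51 kg; (b) 5.91 ppm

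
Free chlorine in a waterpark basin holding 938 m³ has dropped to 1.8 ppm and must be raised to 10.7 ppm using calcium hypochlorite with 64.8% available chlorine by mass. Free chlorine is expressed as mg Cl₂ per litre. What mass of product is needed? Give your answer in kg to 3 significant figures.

12.9 kg

Volume: 938 m³ = 938,000 L.
Chlorine deficit: 10.7 − 1.8 = 8.9 ppm = 8.9 mg/L as Cl₂.
Cl₂ equivalent needed: 8.9 mg/L × 938,000 L = 8,348,000 mg = 8348 g.
Product at 64.8% available chlorine: 8348 / 0.648 = 12,880 g.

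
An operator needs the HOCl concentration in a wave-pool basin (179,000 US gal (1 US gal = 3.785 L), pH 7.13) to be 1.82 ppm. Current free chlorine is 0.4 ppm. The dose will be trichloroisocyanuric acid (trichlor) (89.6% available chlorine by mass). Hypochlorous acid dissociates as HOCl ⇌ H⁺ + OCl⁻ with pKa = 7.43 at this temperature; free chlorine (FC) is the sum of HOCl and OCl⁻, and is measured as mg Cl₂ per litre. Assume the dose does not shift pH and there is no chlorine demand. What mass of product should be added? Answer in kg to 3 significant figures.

Volume: 179,000 US gal × 3.785 L/gal = 677,515 L.
[OCl⁻]/[HOCl] = 10^(pH − pKa) = 10^(7.13 − 7.43) = 0.5012; fraction as HOCl = 1/(1 + 0.5012) = 0.6661.
Free chlorine required for 1.82 ppm HOCl: 1.82 / 0.6661 = 2.732 ppm.
FC to add: 2.732 − 0.4 = 2.332 mg/L as Cl₂.
Cl₂ equivalent: 2.332 mg/L × 677,515 L = 1580 g.
Product at 89.6% available Cl: 1580 / 0.896 = 1763 g.

1.76 kg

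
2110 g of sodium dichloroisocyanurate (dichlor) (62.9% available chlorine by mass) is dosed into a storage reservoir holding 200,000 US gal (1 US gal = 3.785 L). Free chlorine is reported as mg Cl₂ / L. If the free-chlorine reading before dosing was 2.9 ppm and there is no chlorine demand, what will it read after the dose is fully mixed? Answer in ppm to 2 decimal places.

4.65 ppm

Volume: 200,000 US gal × 3.785 L/gal = 757,000 L.
Available chlorine delivered: 2110 g × 0.629 = 1327 g as Cl₂.
Concentration rise: 1327 g / 757,000 L = 1.753 mg/L = 1.75 ppm.
Final FC: 2.9 + 1.75 = 4.65 ppm.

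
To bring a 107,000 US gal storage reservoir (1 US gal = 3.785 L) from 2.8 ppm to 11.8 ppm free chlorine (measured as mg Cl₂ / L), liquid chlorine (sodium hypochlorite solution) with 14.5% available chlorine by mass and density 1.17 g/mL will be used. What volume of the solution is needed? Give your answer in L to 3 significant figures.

21.5 L

Volume: 107,000 US gal × 3.785 L/gal = 404,995 L.
Chlorine deficit: 11.8 − 2.8 = 9 ppm = 9 mg/L as Cl₂.
Cl₂ equivalent needed: 9 mg/L × 404,995 L = 3,645,000 mg = 3645 g.
Product at 14.5% available chlorine: 3645 / 0.145 = 25,140 g.
Volume at density 1.17 g/mL: 25,140 g ÷ 1.17 g/mL = 21,490 mL.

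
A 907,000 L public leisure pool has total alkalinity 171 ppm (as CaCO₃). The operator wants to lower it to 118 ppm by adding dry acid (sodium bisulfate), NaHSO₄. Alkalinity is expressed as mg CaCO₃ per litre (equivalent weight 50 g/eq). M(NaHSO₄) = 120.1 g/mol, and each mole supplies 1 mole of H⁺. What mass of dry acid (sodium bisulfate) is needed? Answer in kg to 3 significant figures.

115 kg

Alkalinity to neutralize: (171 − 118) = 53 mg/L as CaCO₃ × 907,000 L = 48,070 g as CaCO₃.
Equivalents of H⁺ required: 48,070 ÷ 50 g/eq = 961.4 eq = 961.4 mol NaHSO₄.
Mass of NaHSO₄: 961.4 × 120.1 = 115,500 g.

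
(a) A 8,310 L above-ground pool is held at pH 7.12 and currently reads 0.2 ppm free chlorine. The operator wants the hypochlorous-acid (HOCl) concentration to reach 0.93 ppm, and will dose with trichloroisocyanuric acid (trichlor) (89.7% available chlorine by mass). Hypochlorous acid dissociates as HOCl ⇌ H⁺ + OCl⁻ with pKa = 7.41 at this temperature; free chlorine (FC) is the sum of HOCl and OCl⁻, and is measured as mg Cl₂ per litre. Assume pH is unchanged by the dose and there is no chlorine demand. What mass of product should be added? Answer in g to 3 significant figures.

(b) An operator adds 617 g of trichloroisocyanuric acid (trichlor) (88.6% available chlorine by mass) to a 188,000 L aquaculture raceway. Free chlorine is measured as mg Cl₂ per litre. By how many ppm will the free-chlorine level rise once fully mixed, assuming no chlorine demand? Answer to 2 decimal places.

(a) 11.2 g; (b) 2.91 ppm

(a) [OCl⁻]/[HOCl] = 10^(pH − pKa) = 10^(7.12 − 7.41) = 0.5129; fraction as HOCl = 1/(1 + 0.5129) = 0.661.
(a) Free chlorine required for 0.93 ppm HOCl: 0.93 / 0.661 = 1.407 ppm.
(a) FC to add: 1.407 − 0.2 = 1.207 mg/L as Cl₂.
(a) Cl₂ equivalent: 1.207 mg/L × 8,310 L = 10.03 g.
(a) Product at 89.7% available Cl: 10.03 / 0.897 = 11.18 g.

(b) Available chlorine delivered: 617 g × 0.886 = 546.7 g as Cl₂.
(b) Concentration rise: 546.7 g / 188,000 L = 2.908 mg/L = 2.91 ppm.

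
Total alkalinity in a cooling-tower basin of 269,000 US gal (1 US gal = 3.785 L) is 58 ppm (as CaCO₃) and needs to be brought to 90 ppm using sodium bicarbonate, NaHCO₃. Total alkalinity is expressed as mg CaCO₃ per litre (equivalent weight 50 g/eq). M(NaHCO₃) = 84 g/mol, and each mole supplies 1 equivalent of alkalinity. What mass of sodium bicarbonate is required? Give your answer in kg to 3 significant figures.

54.7 kg

Volume: 269,000 US gal × 3.785 L/gal = 1,018,165 L.
Alkalinity to add: (90 − 58) = 32 mg/L as CaCO₃ × 1,018,165 L = 32,580 g as CaCO₃.
Equivalents: 32,580 g ÷ 50 g/eq = 651.6 eq.
NaHCO₃ supplies 1 eq per mole → 651.6 mol.
Mass: 651.6 mol × 84 g/mol = 54,740 g.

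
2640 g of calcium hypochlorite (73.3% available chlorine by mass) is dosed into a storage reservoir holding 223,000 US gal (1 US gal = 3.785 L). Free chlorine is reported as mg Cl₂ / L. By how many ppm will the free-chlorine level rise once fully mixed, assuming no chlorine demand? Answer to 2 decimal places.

2.29 ppm

Volume: 223,000 US gal × 3.785 L/gal = 844,055 L.
Available chlorine delivered: 2640 g × 0.733 = 1935 g as Cl₂.
Concentration rise: 1935 g / 844,055 L = 2.293 mg/L = 2.29 ppm.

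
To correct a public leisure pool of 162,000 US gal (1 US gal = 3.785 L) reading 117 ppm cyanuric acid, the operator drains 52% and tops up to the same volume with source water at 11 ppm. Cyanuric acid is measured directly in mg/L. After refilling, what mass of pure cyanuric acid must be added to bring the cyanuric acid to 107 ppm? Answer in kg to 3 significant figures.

27.7 kg

Volume: 162,000 US gal × 3.785 L/gal = 613,170 L.
After draining 52% and refilling: 117 × 0.48 + 11 × 0.52 = 61.88 ppm.
Deficit to target: 107 − 61.88 = 45.12 mg/L.
Mass: 45.12 mg/L × 613,170 L = 27,670 g cyanuric acid.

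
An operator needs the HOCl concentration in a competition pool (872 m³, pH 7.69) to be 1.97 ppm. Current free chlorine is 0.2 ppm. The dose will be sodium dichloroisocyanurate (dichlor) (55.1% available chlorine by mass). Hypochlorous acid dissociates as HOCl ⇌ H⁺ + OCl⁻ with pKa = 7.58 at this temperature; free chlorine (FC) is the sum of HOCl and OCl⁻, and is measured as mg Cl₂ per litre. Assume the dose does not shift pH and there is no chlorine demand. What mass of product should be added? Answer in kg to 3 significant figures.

6.82 kg

Volume: 872 m³ = 872,000 L.
[OCl⁻]/[HOCl] = 10^(pH − pKa) = 10^(7.69 − 7.58) = 1.288; fraction as HOCl = 1/(1 + 1.288) = 0.437.
Free chlorine required for 1.97 ppm HOCl: 1.97 / 0.437 = 4.508 ppm.
FC to add: 4.508 − 0.2 = 4.308 mg/L as Cl₂.
Cl₂ equivalent: 4.308 mg/L × 872,000 L = 3756 g.
Product at 55.1% available Cl: 3756 / 0.551 = 6818 g.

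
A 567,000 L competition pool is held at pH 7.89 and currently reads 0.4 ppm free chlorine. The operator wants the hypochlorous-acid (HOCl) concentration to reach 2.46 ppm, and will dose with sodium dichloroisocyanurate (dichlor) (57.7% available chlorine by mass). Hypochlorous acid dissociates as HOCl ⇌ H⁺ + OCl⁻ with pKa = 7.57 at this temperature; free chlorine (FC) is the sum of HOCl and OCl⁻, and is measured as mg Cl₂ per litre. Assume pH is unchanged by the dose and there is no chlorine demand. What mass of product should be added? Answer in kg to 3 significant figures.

[OCl⁻]/[HOCl] = 10^(pH − pKa) = 10^(7.89 − 7.57) = 2.089; fraction as HOCl = 1/(1 + 2.089) = 0.3237.
Free chlorine required for 2.46 ppm HOCl: 2.46 / 0.3237 = 7.6 ppm.
FC to add: 7.6 − 0.4 = 7.2 mg/L as Cl₂.
Cl₂ equivalent: 7.2 mg/L × 567,000 L = 4082 g.
Product at 57.7% available Cl: 4082 / 0.577 = 7075 g.

7.07 kg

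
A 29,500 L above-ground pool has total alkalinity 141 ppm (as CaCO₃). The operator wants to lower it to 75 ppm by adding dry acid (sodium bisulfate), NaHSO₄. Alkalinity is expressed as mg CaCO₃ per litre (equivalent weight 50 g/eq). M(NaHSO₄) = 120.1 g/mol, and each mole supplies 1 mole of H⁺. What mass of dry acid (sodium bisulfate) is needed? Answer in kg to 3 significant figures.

4.68 kg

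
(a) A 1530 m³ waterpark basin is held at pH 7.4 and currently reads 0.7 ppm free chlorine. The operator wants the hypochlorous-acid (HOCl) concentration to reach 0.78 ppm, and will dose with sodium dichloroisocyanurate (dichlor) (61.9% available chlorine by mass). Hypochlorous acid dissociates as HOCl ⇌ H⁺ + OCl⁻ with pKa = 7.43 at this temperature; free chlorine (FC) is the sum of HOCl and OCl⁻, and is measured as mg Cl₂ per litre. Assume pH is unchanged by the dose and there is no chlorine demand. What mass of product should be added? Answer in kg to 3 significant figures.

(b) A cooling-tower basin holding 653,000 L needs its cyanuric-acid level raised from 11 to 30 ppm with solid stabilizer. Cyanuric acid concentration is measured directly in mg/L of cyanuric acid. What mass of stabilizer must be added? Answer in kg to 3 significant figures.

(a) Volume: 1530 m³ = 1,530,000 L.
(a) [OCl⁻]/[HOCl] = 10^(pH − pKa) = 10^(7.4 − 7.43) = 0.9333; fraction as HOCl = 1/(1 + 0.9333) = 0.5173.
(a) Free chlorine required for 0.78 ppm HOCl: 0.78 / 0.5173 = 1.508 ppm.
(a) FC to add: 1.508 − 0.7 = 0.8079 mg/L as Cl₂.
(a) Cl₂ equivalent: 0.8079 mg/L × 1,530,000 L = 1236 g.
(a) Product at 61.9% available Cl: 1236 / 0.619 = 1997 g.

(b) CYA to add: (30 − 11) = 19 mg/L × 653,000 L = 12,410 g cyanuric acid.

(a) 2.00 kg; (b) 12.4 kg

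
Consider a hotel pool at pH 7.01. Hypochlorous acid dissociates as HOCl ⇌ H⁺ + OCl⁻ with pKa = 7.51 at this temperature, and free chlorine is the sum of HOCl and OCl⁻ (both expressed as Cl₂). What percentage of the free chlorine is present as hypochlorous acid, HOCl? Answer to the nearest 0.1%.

76.0%

[OCl⁻]/[HOCl] = 10^(pH − pKa) = 10^(7.01 − 7.51) = 10^-0.50 = 0.3162.
Fraction as HOCl = 1 / (1 + 0.3162) = 0.7597.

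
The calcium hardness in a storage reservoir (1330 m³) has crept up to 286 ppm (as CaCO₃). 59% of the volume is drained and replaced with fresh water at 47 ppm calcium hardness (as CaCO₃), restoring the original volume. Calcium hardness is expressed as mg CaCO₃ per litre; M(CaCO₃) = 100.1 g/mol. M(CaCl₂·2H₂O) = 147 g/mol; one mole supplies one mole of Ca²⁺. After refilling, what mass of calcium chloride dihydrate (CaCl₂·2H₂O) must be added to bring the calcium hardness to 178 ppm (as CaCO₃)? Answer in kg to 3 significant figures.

64.5 kg

Volume: 1330 m³ = 1,330,000 L.
After draining 59% and refilling: 286 × 0.41 + 47 × 0.59 = 144.99 ppm.
Deficit to target: 178 − 144.99 = 33.01 mg/L.
As CaCO₃: 33.01 mg/L × 1,330,000 L = 43,900 g; ÷ 100.1 = 438.6 mol Ca²⁺.
Mass: 438.6 × 147 = 64,470 g.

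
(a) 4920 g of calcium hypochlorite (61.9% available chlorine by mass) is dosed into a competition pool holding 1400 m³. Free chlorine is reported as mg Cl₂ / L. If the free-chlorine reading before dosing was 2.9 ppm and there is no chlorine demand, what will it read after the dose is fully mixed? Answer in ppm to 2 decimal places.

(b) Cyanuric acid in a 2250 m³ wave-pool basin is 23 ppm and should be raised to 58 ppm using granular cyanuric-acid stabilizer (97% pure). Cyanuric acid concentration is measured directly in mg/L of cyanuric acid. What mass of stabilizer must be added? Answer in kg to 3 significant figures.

(a) 5.08 ppm; (b) 81.2 kg

(a) Volume: 1400 m³ = 1,400,000 L.
(a) Available chlorine delivered: 4920 g × 0.619 = 3045 g as Cl₂.
(a) Concentration rise: 3045 g / 1,400,000 L = 2.175 mg/L = 2.18 ppm.
(a) Final FC: 2.9 + 2.18 = 5.08 ppm.

(b) Volume: 2250 m³ = 2,250,000 L.
(b) CYA to add: (58 − 23) = 35 mg/L × 2,250,000 L = 78,750 g cyanuric acid.
(b) At 97% purity: 78,750 / 0.97 = 81,190 g product.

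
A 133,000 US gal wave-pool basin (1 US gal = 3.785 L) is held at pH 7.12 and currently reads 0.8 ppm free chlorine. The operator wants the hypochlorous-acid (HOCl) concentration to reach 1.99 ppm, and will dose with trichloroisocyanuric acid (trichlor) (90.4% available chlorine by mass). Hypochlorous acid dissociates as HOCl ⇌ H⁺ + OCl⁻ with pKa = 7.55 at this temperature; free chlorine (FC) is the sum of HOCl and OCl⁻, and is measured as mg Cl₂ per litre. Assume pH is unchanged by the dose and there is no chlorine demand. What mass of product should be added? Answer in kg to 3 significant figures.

1.07 kg

Volume: 133,000 US gal × 3.785 L/gal = 503,405 L.
[OCl⁻]/[HOCl] = 10^(pH − pKa) = 10^(7.12 − 7.55) = 0.3715; fraction as HOCl = 1/(1 + 0.3715) = 0.7291.
Free chlorine required for 1.99 ppm HOCl: 1.99 / 0.7291 = 2.729 ppm.
FC to add: 2.729 − 0.8 = 1.929 mg/L as Cl₂.
Cl₂ equivalent: 1.929 mg/L × 503,405 L = 971.2 g.
Product at 90.4% available Cl: 971.2 / 0.904 = 1074 g.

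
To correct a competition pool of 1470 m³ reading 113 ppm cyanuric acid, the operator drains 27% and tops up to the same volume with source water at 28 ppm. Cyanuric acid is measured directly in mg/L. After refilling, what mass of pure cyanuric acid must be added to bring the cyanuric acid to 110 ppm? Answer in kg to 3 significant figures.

29.3 kg

Volume: 1470 m³ = 1,470,000 L.
After draining 27% and refilling: 113 × 0.73 + 28 × 0.27 = 90.05 ppm.
Deficit to target: 110 − 90.05 = 19.95 mg/L.
Mass: 19.95 mg/L × 1,470,000 L = 29,330 g cyanuric acid.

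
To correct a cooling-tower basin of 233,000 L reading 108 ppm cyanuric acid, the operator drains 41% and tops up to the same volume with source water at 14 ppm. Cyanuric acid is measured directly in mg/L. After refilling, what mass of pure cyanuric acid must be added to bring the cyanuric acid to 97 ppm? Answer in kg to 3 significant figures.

6.42 kg

After draining 41% and refilling: 108 × 0.59 + 14 × 0.41 = 69.46 ppm.
Deficit to target: 97 − 69.46 = 27.54 mg/L.
Mass: 27.54 mg/L × 233,000 L = 6417 g cyanuric acid.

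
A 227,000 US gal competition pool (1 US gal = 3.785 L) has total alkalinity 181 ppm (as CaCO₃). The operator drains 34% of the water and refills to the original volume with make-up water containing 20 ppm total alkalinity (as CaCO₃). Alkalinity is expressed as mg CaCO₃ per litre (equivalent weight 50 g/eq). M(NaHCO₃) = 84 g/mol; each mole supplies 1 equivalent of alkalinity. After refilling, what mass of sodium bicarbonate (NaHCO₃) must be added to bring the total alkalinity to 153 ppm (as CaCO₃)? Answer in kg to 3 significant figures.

Volume: 227,000 US gal × 3.785 L/gal = 859,195 L.
After draining 34% and refilling: 181 × 0.66 + 20 × 0.34 = 126.26 ppm.
Deficit to target: 153 − 126.26 = 26.74 mg/L.
As CaCO₃: 26.74 mg/L × 859,195 L = 22,970 g; ÷ 50 g/eq ÷ 1 = 459.5 mol NaHCO₃.
Mass: 459.5 × 84 = 38,600 g.

38.6 kg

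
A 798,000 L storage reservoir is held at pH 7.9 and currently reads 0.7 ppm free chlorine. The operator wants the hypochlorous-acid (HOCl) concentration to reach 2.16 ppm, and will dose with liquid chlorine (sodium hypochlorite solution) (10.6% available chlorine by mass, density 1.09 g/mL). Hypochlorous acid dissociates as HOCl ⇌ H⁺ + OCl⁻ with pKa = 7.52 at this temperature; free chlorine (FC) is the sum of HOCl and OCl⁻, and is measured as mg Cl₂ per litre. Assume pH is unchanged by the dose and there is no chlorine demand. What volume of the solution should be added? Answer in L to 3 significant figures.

[OCl⁻]/[HOCl] = 10^(pH − pKa) = 10^(7.9 − 7.52) = 2.399; fraction as HOCl = 1/(1 + 2.399) = 0.2942.
Free chlorine required for 2.16 ppm HOCl: 2.16 / 0.2942 = 7.341 ppm.
FC to add: 7.341 − 0.7 = 6.641 mg/L as Cl₂.
Cl₂ equivalent: 6.641 mg/L × 798,000 L = 5300 g.
Product at 10.6% available Cl: 5300 / 0.106 = 50,000 g.
Volume: 50,000 g ÷ 1.09 g/mL = 45,870 mL.

45.9 L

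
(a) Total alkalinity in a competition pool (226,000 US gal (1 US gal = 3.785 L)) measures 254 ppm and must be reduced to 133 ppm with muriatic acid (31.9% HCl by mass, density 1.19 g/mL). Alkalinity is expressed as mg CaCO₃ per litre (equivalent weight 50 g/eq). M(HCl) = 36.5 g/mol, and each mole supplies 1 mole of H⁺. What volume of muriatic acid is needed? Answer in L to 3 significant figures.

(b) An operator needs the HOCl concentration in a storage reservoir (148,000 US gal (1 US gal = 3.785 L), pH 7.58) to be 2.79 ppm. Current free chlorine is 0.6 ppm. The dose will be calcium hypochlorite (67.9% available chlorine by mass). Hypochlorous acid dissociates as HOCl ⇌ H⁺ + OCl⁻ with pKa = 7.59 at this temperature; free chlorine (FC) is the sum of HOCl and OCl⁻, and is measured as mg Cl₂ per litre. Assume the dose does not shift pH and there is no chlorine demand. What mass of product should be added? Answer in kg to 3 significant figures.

(a) 199 L; (b) 4.06 kg

(a) Volume: 226,000 US gal × 3.785 L/gal = 855,410 L.
(a) Alkalinity to neutralize: (254 − 133) = 121 mg/L as CaCO₃ × 855,410 L = 103,500 g as CaCO₃.
(a) Equivalents of H⁺ required: 103,500 ÷ 50 g/eq = 2070 eq = 2070 mol HCl.
(a) Mass of HCl: 2070 × 36.5 = 75,560 g.
(a) Mass of 31.9% solution: 75,560 / 0.319 = 236,900 g.
(a) Volume: 236,900 g ÷ 1.19 g/mL = 199,000 mL.

(b) Volume: 148,000 US gal × 3.785 L/gal = 560,180 L.
(b) [OCl⁻]/[HOCl] = 10^(pH − pKa) = 10^(7.58 − 7.59) = 0.9772; fraction as HOCl = 1/(1 + 0.9772) = 0.5058.
(b) Free chlorine required for 2.79 ppm HOCl: 2.79 / 0.5058 = 5.516 ppm.
(b) FC to add: 5.516 − 0.6 = 4.916 mg/L as Cl₂.
(b) Cl₂ equivalent: 4.916 mg/L × 560,180 L = 2754 g.
(b) Product at 67.9% available Cl: 2754 / 0.679 = 4056 g.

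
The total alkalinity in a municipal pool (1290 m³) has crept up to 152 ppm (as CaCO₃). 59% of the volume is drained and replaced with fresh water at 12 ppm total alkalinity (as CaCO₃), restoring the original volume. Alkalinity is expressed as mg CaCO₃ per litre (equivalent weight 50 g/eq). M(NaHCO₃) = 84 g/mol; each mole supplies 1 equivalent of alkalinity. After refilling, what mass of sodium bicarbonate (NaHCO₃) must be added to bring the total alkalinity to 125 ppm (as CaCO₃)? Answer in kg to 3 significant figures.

120 kg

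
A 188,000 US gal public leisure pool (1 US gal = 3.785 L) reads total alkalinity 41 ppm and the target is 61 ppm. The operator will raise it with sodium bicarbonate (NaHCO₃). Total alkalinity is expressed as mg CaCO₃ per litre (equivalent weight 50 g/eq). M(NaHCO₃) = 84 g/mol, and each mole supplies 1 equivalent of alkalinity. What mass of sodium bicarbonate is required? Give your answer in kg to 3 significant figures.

Volume: 188,000 US gal × 3.785 L/gal = 711,580 L.
Alkalinity to add: (61 − 41) = 20 mg/L as CaCO₃ × 711,580 L = 14,230 g as CaCO₃.
Equivalents: 14,230 g ÷ 50 g/eq = 284.6 eq.
NaHCO₃ supplies 1 eq per mole → 284.6 mol.
Mass: 284.6 mol × 84 g/mol = 23,910 g.

23.9 kg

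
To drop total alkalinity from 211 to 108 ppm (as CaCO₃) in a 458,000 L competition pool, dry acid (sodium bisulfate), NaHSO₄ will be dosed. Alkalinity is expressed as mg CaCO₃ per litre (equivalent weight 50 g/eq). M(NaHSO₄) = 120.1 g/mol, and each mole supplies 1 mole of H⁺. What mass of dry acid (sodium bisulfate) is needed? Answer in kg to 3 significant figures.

Alkalinity to neutralize: (211 − 108) = 103 mg/L as CaCO₃ × 458,000 L = 47,170 g as CaCO₃.
Equivalents of H⁺ required: 47,170 ÷ 50 g/eq = 943.5 eq = 943.5 mol NaHSO₄.
Mass of NaHSO₄: 943.5 × 120.1 = 113,300 g.

113 kg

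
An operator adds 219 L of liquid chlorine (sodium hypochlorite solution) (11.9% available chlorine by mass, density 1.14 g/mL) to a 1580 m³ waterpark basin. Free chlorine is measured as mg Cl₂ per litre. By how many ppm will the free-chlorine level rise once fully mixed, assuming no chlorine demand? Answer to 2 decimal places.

18.80 ppm

Volume: 1580 m³ = 1,580,000 L.
Mass of solution: 219 L × 1000 mL/L × 1.14 g/mL = 249,700 g.
Available chlorine delivered: 249,700 g × 0.119 = 29,710 g as Cl₂.
Concentration rise: 29,710 g / 1,580,000 L = 18.8 mg/L = 18.80 ppm.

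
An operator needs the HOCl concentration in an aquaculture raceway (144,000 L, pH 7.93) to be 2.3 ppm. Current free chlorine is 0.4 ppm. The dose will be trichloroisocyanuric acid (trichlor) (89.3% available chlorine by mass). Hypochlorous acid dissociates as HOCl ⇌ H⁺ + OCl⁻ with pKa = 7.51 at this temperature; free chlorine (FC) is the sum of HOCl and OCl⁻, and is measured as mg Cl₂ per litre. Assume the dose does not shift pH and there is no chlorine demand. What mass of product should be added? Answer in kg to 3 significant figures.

1.28 kg

[OCl⁻]/[HOCl] = 10^(pH − pKa) = 10^(7.93 − 7.51) = 2.63; fraction as HOCl = 1/(1 + 2.63) = 0.2755.
Free chlorine required for 2.3 ppm HOCl: 2.3 / 0.2755 = 8.35 ppm.
FC to add: 8.35 − 0.4 = 7.95 mg/L as Cl₂.
Cl₂ equivalent: 7.95 mg/L × 144,000 L = 1145 g.
Product at 89.3% available Cl: 1145 / 0.893 = 1282 g.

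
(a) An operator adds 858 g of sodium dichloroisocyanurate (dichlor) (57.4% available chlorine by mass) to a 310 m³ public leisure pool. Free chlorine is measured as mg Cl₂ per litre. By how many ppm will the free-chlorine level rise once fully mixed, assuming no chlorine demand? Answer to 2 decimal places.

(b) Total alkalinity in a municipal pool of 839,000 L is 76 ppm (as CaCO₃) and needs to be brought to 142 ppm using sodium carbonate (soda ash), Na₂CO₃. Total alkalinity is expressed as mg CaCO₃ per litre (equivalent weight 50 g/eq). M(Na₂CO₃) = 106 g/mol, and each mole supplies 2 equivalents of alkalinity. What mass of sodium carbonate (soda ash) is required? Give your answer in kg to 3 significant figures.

(a) Volume: 310 m³ = 310,000 L.
(a) Available chlorine delivered: 858 g × 0.574 = 492.5 g as Cl₂.
(a) Concentration rise: 492.5 g / 310,000 L = 1.589 mg/L = 1.59 ppm.

(b) Alkalinity to add: (142 − 76) = 66 mg/L as CaCO₃ × 839,000 L = 55,370 g as CaCO₃.
(b) Equivalents: 55,370 g ÷ 50 g/eq = 1107 eq.
(b) Each mole of Na₂CO₃ supplies 2 eq, so 1107 / 2 = 553.7 mol.
(b) Mass: 553.7 mol × 106 g/mol = 58,700 g.

(a) 1.59 ppm; (b) 58.7 kg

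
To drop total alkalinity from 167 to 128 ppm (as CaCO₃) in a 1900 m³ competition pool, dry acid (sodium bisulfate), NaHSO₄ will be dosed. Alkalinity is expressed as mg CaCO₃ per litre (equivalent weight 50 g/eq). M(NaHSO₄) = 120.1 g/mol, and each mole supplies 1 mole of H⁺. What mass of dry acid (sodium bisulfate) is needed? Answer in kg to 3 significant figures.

Volume: 1900 m³ = 1,900,000 L.
Alkalinity to neutralize: (167 − 128) = 39 mg/L as CaCO₃ × 1,900,000 L = 74,100 g as CaCO₃.
Equivalents of H⁺ required: 74,100 ÷ 50 g/eq = 1482 eq = 1482 mol NaHSO₄.
Mass of NaHSO₄: 1482 × 120.1 = 178,000 g.

178 kg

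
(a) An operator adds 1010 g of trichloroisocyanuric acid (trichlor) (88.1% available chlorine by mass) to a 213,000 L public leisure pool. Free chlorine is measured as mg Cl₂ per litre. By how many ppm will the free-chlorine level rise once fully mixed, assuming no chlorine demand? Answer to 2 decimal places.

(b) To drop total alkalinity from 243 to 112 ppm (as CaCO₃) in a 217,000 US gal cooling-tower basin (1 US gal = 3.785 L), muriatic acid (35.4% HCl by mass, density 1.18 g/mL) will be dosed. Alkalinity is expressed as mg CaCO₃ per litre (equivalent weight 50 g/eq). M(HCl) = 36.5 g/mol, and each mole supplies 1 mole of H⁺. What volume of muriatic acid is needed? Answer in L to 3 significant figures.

(a) Available chlorine delivered: 1010 g × 0.881 = 889.8 g as Cl₂.
(a) Concentration rise: 889.8 g / 213,000 L = 4.178 mg/L = 4.18 ppm.

(b) Volume: 217,000 US gal × 3.785 L/gal = 821,345 L.
(b) Alkalinity to neutralize: (243 − 112) = 131 mg/L as CaCO₃ × 821,345 L = 107,600 g as CaCO₃.
(b) Equivalents of H⁺ required: 107,600 ÷ 50 g/eq = 2152 eq = 2152 mol HCl.
(b) Mass of HCl: 2152 × 36.5 = 78,550 g.
(b) Mass of 35.4% solution: 78,550 / 0.354 = 221,900 g.
(b) Volume: 221,900 g ÷ 1.18 g/mL = 188,000 mL.

(a) 4.18 ppm; (b) 188 L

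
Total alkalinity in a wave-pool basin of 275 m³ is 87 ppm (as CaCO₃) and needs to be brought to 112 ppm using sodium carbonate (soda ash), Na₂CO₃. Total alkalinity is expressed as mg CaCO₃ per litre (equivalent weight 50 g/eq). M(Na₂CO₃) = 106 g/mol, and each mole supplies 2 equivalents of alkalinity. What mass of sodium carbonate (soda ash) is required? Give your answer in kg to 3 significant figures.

7.29 kg

Volume: 275 m³ = 275,000 L.
Alkalinity to add: (112 − 87) = 25 mg/L as CaCO₃ × 275,000 L = 6875 g as CaCO₃.
Equivalents: 6875 g ÷ 50 g/eq = 137.5 eq.
Each mole of Na₂CO₃ supplies 2 eq, so 137.5 / 2 = 68.75 mol.
Mass: 68.75 mol × 106 g/mol = 7288 g.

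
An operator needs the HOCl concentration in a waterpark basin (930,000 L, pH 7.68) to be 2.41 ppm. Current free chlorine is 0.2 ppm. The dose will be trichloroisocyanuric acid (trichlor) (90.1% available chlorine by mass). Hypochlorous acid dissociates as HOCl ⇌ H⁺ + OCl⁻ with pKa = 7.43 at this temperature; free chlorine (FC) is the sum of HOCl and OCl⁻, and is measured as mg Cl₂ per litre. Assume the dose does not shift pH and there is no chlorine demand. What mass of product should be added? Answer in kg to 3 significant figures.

6.70 kg

[OCl⁻]/[HOCl] = 10^(pH − pKa) = 10^(7.68 − 7.43) = 1.778; fraction as HOCl = 1/(1 + 1.778) = 0.3599.
Free chlorine required for 2.41 ppm HOCl: 2.41 / 0.3599 = 6.696 ppm.
FC to add: 6.696 − 0.2 = 6.496 mg/L as Cl₂.
Cl₂ equivalent: 6.496 mg/L × 930,000 L = 6041 g.
Product at 90.1% available Cl: 6041 / 0.901 = 6705 g.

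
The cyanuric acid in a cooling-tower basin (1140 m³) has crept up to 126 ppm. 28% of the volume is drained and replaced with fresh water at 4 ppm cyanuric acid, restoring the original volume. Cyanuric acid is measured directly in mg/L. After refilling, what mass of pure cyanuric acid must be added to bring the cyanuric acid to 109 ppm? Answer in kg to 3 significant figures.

19.6 kg

Volume: 1140 m³ = 1,140,000 L.
After draining 28% and refilling: 126 × 0.72 + 4 × 0.28 = 91.84 ppm.
Deficit to target: 109 − 91.84 = 17.16 mg/L.
Mass: 17.16 mg/L × 1,140,000 L = 19,560 g cyanuric acid.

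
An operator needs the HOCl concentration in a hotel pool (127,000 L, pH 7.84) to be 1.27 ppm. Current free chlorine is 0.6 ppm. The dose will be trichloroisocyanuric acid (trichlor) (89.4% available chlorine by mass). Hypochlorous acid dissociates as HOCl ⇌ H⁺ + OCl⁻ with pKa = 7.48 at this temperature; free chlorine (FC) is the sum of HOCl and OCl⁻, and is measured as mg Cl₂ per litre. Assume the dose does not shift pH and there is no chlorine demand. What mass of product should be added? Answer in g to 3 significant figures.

508 g

[OCl⁻]/[HOCl] = 10^(pH − pKa) = 10^(7.84 − 7.48) = 2.291; fraction as HOCl = 1/(1 + 2.291) = 0.3039.
Free chlorine required for 1.27 ppm HOCl: 1.27 / 0.3039 = 4.179 ppm.
FC to add: 4.179 − 0.6 = 3.579 mg/L as Cl₂.
Cl₂ equivalent: 3.579 mg/L × 127,000 L = 454.6 g.
Product at 89.4% available Cl: 454.6 / 0.894 = 508.5 g.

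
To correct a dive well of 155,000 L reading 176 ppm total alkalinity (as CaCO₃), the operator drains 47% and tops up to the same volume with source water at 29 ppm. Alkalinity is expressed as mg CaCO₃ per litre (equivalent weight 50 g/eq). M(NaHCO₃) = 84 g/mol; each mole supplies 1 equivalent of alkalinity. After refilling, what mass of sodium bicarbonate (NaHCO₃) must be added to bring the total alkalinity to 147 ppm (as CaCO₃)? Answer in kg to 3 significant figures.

After draining 47% and refilling: 176 × 0.53 + 29 × 0.47 = 106.91 ppm.
Deficit to target: 147 − 106.91 = 40.09 mg/L.
As CaCO₃: 40.09 mg/L × 155,000 L = 6214 g; ÷ 50 g/eq ÷ 1 = 124.3 mol NaHCO₃.
Mass: 124.3 × 84 = 10,440 g.

10.4 kg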